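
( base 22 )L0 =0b111001110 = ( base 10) 462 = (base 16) 1ce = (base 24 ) j6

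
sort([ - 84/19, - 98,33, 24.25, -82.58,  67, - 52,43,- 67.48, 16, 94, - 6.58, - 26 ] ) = [ -98, - 82.58,-67.48,-52,-26, - 6.58 ,-84/19,16, 24.25,33, 43, 67,94] 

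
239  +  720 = 959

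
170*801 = 136170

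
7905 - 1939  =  5966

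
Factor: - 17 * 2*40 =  - 1360 = -2^4 *5^1*17^1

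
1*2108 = 2108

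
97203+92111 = 189314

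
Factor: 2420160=2^6*3^1*5^1*2521^1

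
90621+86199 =176820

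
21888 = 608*36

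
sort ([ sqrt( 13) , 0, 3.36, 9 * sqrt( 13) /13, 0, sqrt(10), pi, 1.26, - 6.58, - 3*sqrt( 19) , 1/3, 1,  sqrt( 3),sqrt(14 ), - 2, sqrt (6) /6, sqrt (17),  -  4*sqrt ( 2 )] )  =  [ -3*sqrt ( 19), - 6.58,  -  4*sqrt(2), - 2, 0, 0, 1/3,sqrt(6)/6, 1,  1.26, sqrt(3), 9*sqrt(13 ) /13, pi, sqrt(10 ),3.36, sqrt( 13), sqrt ( 14),sqrt(17)]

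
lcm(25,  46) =1150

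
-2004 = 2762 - 4766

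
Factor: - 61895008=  - 2^5 * 7^1  *19^1*14543^1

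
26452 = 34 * 778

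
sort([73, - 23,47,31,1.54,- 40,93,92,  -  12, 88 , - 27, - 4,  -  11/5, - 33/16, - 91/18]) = [ - 40,  -  27, - 23,  -  12, - 91/18, - 4, - 11/5, - 33/16,1.54, 31,47 , 73,88 , 92,  93]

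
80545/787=80545/787= 102.34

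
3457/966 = 3457/966 = 3.58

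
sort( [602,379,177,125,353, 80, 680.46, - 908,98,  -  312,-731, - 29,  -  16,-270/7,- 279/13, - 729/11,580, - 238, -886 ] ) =[ - 908, - 886, - 731,-312, - 238, - 729/11,-270/7,-29,-279/13,-16, 80,98,125, 177, 353,379 , 580, 602,680.46 ] 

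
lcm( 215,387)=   1935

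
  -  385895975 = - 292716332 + -93179643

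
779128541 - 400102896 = 379025645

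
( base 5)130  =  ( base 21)1j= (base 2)101000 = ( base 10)40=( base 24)1g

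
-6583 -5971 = - 12554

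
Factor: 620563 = 23^1  *  26981^1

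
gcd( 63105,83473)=1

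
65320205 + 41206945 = 106527150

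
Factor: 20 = 2^2 * 5^1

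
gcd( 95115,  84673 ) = 1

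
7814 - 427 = 7387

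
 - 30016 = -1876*16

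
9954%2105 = 1534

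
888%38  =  14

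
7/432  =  7/432  =  0.02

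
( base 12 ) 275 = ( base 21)HK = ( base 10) 377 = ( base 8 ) 571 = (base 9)458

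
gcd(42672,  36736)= 112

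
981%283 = 132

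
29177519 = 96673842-67496323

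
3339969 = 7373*453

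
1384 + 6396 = 7780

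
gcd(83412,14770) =14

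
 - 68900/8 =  - 17225/2 = - 8612.50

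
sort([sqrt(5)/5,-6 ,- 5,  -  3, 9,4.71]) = [ - 6, - 5,-3 , sqrt( 5)/5,4.71 , 9]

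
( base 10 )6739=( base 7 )25435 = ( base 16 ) 1a53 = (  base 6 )51111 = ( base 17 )1657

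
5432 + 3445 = 8877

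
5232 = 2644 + 2588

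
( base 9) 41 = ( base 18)21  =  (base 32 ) 15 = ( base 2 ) 100101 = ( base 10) 37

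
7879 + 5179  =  13058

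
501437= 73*6869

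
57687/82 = 1407/2 = 703.50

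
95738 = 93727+2011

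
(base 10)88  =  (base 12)74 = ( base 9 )107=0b1011000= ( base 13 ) 6a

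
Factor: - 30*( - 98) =2940  =  2^2 * 3^1*5^1 * 7^2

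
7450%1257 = 1165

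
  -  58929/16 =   -  58929/16 = - 3683.06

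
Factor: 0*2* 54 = 0^1 = 0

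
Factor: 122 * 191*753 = 17546406 =2^1 * 3^1 * 61^1* 191^1*251^1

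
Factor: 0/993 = 0^1 = 0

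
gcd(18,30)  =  6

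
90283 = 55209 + 35074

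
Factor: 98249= 19^1 * 5171^1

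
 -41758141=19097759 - 60855900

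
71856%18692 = 15780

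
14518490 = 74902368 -60383878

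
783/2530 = 783/2530 = 0.31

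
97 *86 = 8342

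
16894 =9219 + 7675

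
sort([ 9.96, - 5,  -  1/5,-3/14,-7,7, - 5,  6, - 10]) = [  -  10, - 7, - 5, -5,-3/14,- 1/5,  6,  7,9.96 ] 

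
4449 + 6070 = 10519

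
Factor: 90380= 2^2 * 5^1*4519^1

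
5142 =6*857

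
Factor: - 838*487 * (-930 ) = 2^2*3^1*5^1*31^1*419^1 * 487^1 = 379538580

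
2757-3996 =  - 1239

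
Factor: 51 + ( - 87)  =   - 36 = -  2^2*3^2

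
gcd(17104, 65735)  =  1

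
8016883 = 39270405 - 31253522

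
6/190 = 3/95 = 0.03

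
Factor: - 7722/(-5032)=3861/2516= 2^( - 2)*3^3*11^1 * 13^1*17^( - 1)*37^(- 1 ) 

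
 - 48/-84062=24/42031 = 0.00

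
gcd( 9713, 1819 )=1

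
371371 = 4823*77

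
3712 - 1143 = 2569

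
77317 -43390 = 33927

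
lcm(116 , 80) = 2320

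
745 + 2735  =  3480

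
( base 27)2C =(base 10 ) 66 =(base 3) 2110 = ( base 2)1000010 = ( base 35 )1v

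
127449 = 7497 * 17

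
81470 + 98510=179980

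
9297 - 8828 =469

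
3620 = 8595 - 4975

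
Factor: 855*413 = 3^2 * 5^1*7^1 * 19^1*59^1 = 353115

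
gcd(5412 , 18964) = 44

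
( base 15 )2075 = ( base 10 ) 6860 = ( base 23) cm6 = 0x1acc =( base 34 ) 5VQ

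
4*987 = 3948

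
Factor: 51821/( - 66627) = -3^ ( - 2) * 7^1 =- 7/9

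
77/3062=77/3062 = 0.03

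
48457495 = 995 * 48701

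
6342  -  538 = 5804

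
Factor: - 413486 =  -  2^1*79^1*2617^1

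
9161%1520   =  41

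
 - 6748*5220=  - 35224560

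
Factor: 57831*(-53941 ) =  - 3^1*17^1*19^1*37^1*167^1*521^1 = -3119461971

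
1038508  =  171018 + 867490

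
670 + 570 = 1240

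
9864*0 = 0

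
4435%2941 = 1494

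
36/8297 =36/8297 = 0.00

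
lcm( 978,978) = 978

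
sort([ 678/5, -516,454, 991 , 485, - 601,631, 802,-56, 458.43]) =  [ - 601, -516, - 56, 678/5,  454,458.43, 485,  631 , 802, 991 ] 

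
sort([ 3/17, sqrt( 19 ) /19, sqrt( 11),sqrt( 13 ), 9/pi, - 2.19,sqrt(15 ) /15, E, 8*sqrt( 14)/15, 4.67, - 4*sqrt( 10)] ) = [ - 4*sqrt( 10),-2.19,3/17, sqrt ( 19) /19 , sqrt( 15 ) /15 , 8*sqrt( 14 )/15, E , 9/pi, sqrt( 11 ), sqrt(13), 4.67]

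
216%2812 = 216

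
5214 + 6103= 11317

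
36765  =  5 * 7353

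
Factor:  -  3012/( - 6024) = 1/2 = 2^( - 1 )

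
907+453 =1360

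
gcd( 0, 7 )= 7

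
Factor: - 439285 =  - 5^1*7^2*11^1*  163^1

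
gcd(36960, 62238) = 66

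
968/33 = 88/3 = 29.33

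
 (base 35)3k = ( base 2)1111101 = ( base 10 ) 125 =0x7d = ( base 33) 3q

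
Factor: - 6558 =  - 2^1 * 3^1* 1093^1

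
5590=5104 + 486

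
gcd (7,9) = 1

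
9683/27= 358 + 17/27 = 358.63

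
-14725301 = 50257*( - 293 ) 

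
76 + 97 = 173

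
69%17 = 1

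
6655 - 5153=1502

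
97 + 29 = 126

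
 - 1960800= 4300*(-456 )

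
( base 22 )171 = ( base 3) 212200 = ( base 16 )27F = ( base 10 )639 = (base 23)14I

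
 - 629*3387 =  - 2130423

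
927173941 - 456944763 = 470229178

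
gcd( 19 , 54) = 1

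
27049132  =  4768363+22280769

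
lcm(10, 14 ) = 70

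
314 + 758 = 1072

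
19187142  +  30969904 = 50157046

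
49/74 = 49/74 = 0.66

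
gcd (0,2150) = 2150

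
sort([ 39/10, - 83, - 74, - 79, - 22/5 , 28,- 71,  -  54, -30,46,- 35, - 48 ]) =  [ - 83,  -  79,  -  74, - 71, - 54, -48 ,  -  35,  -  30,  -  22/5,39/10,  28,46 ] 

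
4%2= 0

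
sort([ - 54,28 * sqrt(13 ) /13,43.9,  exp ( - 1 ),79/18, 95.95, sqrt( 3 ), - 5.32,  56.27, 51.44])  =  [ - 54 , - 5.32, exp( - 1 ), sqrt( 3),  79/18, 28*sqrt(13 ) /13, 43.9,51.44, 56.27, 95.95 ] 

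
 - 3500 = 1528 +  - 5028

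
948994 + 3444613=4393607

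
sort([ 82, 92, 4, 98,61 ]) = [4,61,82, 92,98 ] 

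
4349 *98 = 426202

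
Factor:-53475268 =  - 2^2 *7^2 * 11^1*17^1*1459^1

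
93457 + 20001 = 113458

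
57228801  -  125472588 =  - 68243787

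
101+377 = 478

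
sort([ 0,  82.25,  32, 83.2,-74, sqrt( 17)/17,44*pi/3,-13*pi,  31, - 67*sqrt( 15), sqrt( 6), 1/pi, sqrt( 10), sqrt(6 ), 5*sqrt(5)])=[-67*sqrt( 15), - 74 ,-13*pi, 0, sqrt( 17)/17, 1/pi, sqrt(6),sqrt(6) , sqrt ( 10), 5*sqrt(5 ) , 31, 32, 44*pi/3,82.25,83.2 ] 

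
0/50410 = 0 = 0.00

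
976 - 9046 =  - 8070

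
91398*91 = 8317218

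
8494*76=645544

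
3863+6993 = 10856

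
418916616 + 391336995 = 810253611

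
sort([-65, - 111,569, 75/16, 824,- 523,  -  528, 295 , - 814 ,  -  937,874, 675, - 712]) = [ - 937,  -  814, - 712,  -  528, - 523  , - 111,  -  65,75/16,295,  569,675,  824,874 ] 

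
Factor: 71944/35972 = 2^1 = 2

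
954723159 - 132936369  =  821786790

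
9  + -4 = 5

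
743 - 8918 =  - 8175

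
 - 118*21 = - 2478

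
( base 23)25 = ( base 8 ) 63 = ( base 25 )21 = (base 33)1I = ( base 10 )51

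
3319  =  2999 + 320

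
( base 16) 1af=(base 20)11B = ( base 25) H6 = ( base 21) KB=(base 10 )431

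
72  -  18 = 54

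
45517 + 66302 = 111819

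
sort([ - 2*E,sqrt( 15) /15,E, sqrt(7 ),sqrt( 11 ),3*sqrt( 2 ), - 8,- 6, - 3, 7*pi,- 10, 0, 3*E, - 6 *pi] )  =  [-6*pi, - 10,-8,-6 ,  -  2*E, -3, 0,sqrt(15 ) /15,  sqrt(7) , E , sqrt( 11 ),3*sqrt(2 ),3 *E,7*pi ] 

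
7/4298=1/614=0.00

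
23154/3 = 7718 = 7718.00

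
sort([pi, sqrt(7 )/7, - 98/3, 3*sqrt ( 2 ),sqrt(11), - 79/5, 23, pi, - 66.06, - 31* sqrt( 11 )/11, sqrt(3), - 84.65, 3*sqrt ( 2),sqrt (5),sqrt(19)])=[- 84.65, - 66.06, - 98/3, - 79/5, - 31*sqrt(11 ) /11, sqrt(7)/7,sqrt(3),sqrt( 5), pi,pi, sqrt(11), 3* sqrt(2 ), 3*sqrt(2), sqrt(19), 23]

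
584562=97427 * 6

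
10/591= 10/591 = 0.02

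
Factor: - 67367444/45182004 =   -  16841861/11295501 = - 3^( - 1 )*7^ ( - 1)*31^( - 1)*157^1*17351^( - 1)*107273^1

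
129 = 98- - 31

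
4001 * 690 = 2760690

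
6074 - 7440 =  - 1366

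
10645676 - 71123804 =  - 60478128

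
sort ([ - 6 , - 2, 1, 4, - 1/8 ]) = [ - 6, - 2, - 1/8,1, 4]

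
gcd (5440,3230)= 170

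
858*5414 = 4645212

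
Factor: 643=643^1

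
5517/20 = 275 + 17/20 = 275.85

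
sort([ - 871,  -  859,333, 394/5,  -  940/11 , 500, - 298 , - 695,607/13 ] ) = [ - 871, - 859, - 695,  -  298, - 940/11 , 607/13,394/5,333, 500 ]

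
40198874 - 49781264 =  - 9582390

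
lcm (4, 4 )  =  4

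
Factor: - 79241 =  - 79241^1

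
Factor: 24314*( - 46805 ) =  - 2^1 * 5^1*11^1* 23^1*37^1*12157^1 = - 1138016770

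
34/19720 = 1/580 = 0.00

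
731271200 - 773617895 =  - 42346695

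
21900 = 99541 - 77641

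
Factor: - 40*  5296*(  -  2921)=618784640 = 2^7*5^1*23^1 * 127^1*331^1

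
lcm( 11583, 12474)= 162162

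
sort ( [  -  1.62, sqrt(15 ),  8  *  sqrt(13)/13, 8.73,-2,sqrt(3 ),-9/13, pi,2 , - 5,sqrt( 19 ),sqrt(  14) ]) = [ - 5, - 2,-1.62, - 9/13, sqrt(3 ),  2,8*sqrt(13 )/13,pi,sqrt ( 14),sqrt( 15), sqrt( 19),  8.73 ] 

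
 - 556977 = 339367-896344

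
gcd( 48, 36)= 12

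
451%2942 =451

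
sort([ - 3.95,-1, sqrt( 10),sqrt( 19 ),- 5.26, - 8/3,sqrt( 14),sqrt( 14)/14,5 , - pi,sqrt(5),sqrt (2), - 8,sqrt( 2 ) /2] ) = [ - 8,-5.26, - 3.95, - pi,-8/3 , - 1, sqrt( 14)/14,sqrt( 2 )/2, sqrt( 2),sqrt( 5),sqrt (10), sqrt(14),sqrt( 19),  5]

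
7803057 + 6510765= 14313822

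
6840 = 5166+1674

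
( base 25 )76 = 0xb5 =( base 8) 265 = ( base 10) 181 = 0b10110101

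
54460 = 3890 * 14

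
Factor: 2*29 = 58 = 2^1*29^1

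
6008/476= 12+74/119 = 12.62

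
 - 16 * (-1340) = 21440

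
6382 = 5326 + 1056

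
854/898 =427/449 = 0.95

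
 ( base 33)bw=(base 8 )613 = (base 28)E3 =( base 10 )395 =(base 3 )112122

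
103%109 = 103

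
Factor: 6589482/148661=2^1* 3^1*47^ ( - 1 )*113^1* 3163^( - 1 ) * 9719^1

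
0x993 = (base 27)39l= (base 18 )7A3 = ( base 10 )2451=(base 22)519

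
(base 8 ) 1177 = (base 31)kj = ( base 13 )3a2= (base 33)JC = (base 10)639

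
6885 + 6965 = 13850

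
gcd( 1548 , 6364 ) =172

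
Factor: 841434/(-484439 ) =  - 2^1 * 3^1*11^2*19^1*61^1 * 484439^(-1) 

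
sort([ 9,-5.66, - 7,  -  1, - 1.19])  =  [ - 7,- 5.66,-1.19 , - 1, 9]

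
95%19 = 0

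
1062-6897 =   -  5835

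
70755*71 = 5023605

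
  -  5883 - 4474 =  - 10357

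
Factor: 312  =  2^3*3^1*13^1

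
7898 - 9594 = - 1696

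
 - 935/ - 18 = 935/18 = 51.94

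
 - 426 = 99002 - 99428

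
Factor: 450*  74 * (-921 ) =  -30669300 = -  2^2 *3^3*5^2 * 37^1 * 307^1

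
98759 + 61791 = 160550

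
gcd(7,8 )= 1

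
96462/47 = 96462/47= 2052.38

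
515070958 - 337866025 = 177204933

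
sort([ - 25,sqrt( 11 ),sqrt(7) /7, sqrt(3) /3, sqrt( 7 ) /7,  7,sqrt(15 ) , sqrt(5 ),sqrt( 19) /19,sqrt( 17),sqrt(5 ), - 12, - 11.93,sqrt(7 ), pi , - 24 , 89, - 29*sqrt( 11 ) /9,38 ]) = [ - 25, - 24, - 12, - 11.93, - 29 * sqrt(11)/9,sqrt ( 19 ) /19,sqrt( 7)/7,sqrt(7 )/7,  sqrt( 3)/3,sqrt( 5 ) , sqrt(5 ),sqrt( 7 ),pi, sqrt(11),sqrt(15), sqrt( 17 ),7,38 , 89] 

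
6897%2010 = 867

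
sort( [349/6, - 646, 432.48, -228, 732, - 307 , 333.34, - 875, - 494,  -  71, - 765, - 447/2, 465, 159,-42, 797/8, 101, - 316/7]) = [-875, - 765,-646, - 494,-307  , - 228, - 447/2, - 71, - 316/7,- 42,349/6, 797/8, 101, 159, 333.34, 432.48, 465, 732 ] 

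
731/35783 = 731/35783 = 0.02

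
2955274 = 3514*841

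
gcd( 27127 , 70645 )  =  1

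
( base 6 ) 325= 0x7D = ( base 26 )4l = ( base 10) 125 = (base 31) 41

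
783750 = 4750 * 165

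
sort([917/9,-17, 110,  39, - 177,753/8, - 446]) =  [ - 446, - 177, - 17, 39, 753/8,917/9, 110 ]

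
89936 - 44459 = 45477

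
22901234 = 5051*4534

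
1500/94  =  750/47= 15.96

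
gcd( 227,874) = 1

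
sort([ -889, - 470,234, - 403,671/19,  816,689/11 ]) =[  -  889, - 470, - 403,671/19,689/11, 234,816]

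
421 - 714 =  - 293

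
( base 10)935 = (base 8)1647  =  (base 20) 26F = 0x3a7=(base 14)4AB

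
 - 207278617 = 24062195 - 231340812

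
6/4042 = 3/2021 = 0.00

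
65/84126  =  65/84126  =  0.00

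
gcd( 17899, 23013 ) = 2557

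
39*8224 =320736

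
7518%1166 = 522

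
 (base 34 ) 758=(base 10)8270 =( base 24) e8e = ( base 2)10000001001110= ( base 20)10DA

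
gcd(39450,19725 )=19725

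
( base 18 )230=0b1010111110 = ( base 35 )k2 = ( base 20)1F2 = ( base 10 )702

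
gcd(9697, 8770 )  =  1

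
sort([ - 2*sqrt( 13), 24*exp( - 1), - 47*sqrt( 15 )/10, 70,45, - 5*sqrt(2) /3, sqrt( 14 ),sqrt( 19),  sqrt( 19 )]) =[ - 47*sqrt(15) /10, - 2*sqrt( 13),  -  5*sqrt (2 )/3, sqrt( 14),  sqrt( 19) , sqrt( 19),24*exp( - 1),  45,70]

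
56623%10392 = 4663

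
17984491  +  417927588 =435912079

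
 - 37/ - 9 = 4 + 1/9 =4.11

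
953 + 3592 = 4545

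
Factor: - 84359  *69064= - 5826169976=- 2^3 * 11^1*  89^1 * 97^1*7669^1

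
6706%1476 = 802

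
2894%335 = 214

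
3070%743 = 98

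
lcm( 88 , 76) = 1672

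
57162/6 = 9527 = 9527.00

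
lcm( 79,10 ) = 790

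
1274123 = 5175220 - 3901097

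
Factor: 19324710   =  2^1 * 3^3 * 5^1*19^1*3767^1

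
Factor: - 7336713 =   -  3^1*2445571^1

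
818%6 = 2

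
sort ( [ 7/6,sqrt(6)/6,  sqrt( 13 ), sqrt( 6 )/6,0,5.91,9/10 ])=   [ 0,sqrt(6)/6, sqrt( 6 ) /6 , 9/10, 7/6,  sqrt (13 ),5.91]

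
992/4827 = 992/4827 = 0.21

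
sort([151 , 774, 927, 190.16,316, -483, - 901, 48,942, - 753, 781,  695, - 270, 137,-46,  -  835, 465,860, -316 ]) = [-901 ,-835, - 753, - 483, - 316,-270, - 46, 48, 137, 151,190.16, 316, 465, 695, 774,781,  860, 927, 942 ]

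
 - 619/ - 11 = 619/11 = 56.27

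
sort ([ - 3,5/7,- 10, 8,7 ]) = [ - 10, - 3,5/7,7 , 8]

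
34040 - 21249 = 12791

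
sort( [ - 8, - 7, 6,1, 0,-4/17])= [ - 8,-7, - 4/17, 0, 1, 6 ] 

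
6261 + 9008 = 15269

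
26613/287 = 92+209/287= 92.73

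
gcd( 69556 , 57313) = 1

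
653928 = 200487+453441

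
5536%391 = 62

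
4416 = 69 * 64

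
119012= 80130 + 38882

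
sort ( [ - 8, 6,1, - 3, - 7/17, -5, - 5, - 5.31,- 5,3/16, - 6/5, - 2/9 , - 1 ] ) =[ - 8, - 5.31, - 5,  -  5, - 5,  -  3, - 6/5, - 1,- 7/17, - 2/9,3/16,1,6 ] 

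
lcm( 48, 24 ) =48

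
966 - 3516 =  - 2550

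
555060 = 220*2523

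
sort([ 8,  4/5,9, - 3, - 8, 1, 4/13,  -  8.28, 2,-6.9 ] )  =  [  -  8.28, -8,-6.9,-3,4/13,4/5, 1,2, 8, 9] 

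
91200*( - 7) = -638400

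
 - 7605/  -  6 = 1267 + 1/2 = 1267.50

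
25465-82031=-56566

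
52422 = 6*8737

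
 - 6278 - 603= -6881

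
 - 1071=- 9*119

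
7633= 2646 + 4987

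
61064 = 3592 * 17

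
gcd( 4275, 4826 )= 19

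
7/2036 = 7/2036 = 0.00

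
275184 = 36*7644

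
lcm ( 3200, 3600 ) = 28800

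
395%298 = 97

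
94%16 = 14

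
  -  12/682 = -1  +  335/341 = -  0.02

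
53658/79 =53658/79 = 679.22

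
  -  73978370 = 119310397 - 193288767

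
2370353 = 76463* 31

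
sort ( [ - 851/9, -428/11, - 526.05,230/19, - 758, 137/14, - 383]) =[ - 758, - 526.05,  -  383, - 851/9, - 428/11 , 137/14, 230/19 ]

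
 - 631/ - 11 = 57 + 4/11=57.36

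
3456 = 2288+1168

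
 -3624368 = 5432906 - 9057274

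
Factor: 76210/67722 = 38105/33861 = 3^( - 1 ) * 5^1*7621^1*11287^(-1)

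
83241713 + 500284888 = 583526601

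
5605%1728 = 421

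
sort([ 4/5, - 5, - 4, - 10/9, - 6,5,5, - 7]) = [ - 7,  -  6, - 5,-4, - 10/9,4/5,5, 5] 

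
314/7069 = 314/7069 = 0.04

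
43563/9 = 14521/3 =4840.33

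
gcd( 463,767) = 1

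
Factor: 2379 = 3^1  *13^1*61^1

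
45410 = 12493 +32917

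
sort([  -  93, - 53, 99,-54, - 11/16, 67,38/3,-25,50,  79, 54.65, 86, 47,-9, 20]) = [ - 93,-54, - 53,-25,-9,-11/16, 38/3, 20, 47,50, 54.65, 67, 79,86,99 ]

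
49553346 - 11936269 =37617077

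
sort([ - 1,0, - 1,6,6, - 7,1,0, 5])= [-7, - 1, - 1,0, 0 , 1,5, 6,6 ]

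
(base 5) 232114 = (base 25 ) db9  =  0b10000011011001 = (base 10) 8409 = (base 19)145B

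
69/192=23/64 =0.36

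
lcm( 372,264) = 8184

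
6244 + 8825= 15069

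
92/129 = 92/129 = 0.71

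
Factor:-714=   -  2^1*3^1*7^1*17^1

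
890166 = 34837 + 855329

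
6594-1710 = 4884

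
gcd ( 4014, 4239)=9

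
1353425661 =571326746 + 782098915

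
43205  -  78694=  - 35489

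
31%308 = 31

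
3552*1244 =4418688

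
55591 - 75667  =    -  20076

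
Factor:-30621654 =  - 2^1*3^2*7^1*19^1*12791^1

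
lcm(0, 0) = 0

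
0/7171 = 0 = 0.00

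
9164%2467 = 1763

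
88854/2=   44427 = 44427.00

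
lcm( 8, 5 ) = 40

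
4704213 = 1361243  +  3342970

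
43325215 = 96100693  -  52775478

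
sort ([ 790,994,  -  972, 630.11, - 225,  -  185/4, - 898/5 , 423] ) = [ - 972,-225, - 898/5,-185/4,423, 630.11, 790,  994 ]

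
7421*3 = 22263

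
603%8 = 3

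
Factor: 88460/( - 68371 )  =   - 2^2*5^1*4423^1*68371^ (-1)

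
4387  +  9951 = 14338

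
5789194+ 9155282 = 14944476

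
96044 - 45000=51044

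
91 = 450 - 359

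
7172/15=7172/15 = 478.13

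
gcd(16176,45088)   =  16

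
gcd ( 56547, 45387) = 9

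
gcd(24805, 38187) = 1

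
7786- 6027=1759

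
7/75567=7/75567  =  0.00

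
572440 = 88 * 6505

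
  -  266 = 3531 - 3797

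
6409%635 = 59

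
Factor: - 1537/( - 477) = 3^ ( - 2 )*29^1 = 29/9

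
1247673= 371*3363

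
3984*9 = 35856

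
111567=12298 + 99269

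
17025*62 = 1055550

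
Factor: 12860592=2^4*3^1  *  267929^1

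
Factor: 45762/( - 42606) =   -  3^( - 3 )*29^1   =  - 29/27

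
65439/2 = 65439/2 =32719.50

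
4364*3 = 13092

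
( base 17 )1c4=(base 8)761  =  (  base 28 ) HL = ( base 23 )LE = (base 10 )497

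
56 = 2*28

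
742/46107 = 742/46107=0.02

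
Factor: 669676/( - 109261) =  - 2^2*7^1*37^( - 1)*2953^( - 1) * 23917^1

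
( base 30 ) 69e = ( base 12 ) 3358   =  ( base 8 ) 13064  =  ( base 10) 5684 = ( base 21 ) CIE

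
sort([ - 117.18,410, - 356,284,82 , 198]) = [- 356, - 117.18,82,198, 284,410]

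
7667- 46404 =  - 38737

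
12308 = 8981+3327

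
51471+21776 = 73247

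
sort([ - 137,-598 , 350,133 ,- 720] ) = [-720, - 598 ,-137, 133,350 ]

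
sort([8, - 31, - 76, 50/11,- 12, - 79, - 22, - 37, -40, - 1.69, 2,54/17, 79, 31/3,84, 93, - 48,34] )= [ - 79, - 76,  -  48, - 40, - 37, - 31,- 22, - 12,  -  1.69,2,54/17, 50/11 , 8 , 31/3, 34,  79, 84, 93]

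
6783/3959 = 1+2824/3959 = 1.71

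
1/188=1/188 = 0.01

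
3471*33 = 114543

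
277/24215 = 277/24215 = 0.01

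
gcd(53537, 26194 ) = 1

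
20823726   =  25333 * 822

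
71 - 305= - 234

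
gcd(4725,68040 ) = 945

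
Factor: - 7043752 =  - 2^3 * 29^1*97^1*313^1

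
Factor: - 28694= -2^1*14347^1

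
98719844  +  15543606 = 114263450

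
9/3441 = 3/1147 = 0.00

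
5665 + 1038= 6703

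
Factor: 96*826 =79296 = 2^6*3^1*7^1*59^1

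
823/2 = 411 + 1/2 = 411.50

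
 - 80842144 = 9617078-90459222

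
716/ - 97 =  - 8 + 60/97 = -  7.38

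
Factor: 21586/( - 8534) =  - 17^( - 1 ) * 43^1 = - 43/17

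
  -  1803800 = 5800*( - 311)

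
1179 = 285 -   -  894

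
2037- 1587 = 450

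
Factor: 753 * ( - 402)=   -2^1 *3^2 *67^1 * 251^1 = - 302706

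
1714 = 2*857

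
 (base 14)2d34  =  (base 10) 8082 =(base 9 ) 12070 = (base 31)8CM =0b1111110010010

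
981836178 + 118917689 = 1100753867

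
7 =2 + 5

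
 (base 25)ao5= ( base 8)15307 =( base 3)100101220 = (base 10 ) 6855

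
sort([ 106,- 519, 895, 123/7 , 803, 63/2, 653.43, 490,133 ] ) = [-519,  123/7,63/2, 106,133, 490, 653.43 , 803,895]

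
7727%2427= 446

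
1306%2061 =1306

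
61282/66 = 928 + 17/33 = 928.52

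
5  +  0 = 5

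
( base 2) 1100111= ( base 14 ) 75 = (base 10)103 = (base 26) 3p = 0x67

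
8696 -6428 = 2268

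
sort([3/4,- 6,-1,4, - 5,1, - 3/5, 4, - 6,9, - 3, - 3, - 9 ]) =[ - 9, - 6, - 6, - 5, - 3  ,- 3,-1, - 3/5,3/4,1, 4,4, 9 ]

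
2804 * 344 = 964576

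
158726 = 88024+70702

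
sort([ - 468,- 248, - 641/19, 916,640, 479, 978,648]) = [ - 468 , - 248 , - 641/19,  479, 640 , 648,916,978]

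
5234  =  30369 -25135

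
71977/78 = 71977/78 = 922.78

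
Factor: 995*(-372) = - 370140= - 2^2*3^1*5^1*31^1*199^1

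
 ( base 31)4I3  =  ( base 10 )4405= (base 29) 56Q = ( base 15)148A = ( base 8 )10465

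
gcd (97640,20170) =10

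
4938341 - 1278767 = 3659574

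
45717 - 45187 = 530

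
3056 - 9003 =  - 5947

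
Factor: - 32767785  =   - 3^2*5^1*728173^1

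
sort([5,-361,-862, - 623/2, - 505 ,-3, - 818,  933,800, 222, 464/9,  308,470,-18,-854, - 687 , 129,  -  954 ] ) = [ - 954, - 862,-854, - 818,- 687, - 505,-361 , -623/2, - 18, - 3, 5,  464/9,  129,  222, 308,470,  800,933 ] 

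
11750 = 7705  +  4045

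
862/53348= 431/26674 = 0.02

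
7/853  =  7/853 = 0.01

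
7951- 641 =7310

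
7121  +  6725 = 13846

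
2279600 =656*3475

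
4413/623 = 4413/623  =  7.08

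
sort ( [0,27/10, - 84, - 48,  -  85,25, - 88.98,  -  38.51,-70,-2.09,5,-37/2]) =[ - 88.98, - 85,-84,-70,  -  48, - 38.51, - 37/2,-2.09,0,27/10,  5, 25]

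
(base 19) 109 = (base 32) bi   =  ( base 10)370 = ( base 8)562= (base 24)FA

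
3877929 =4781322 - 903393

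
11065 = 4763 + 6302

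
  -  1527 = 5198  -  6725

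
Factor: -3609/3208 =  - 9/8  =  - 2^( - 3 )*3^2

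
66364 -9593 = 56771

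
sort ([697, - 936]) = [  -  936,697 ] 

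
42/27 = 1 + 5/9 = 1.56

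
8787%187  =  185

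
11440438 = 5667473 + 5772965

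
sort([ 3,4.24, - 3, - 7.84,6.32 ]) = [- 7.84, - 3,3, 4.24 , 6.32 ]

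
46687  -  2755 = 43932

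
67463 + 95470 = 162933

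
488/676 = 122/169 = 0.72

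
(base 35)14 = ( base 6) 103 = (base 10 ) 39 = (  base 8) 47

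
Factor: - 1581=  - 3^1 * 17^1 * 31^1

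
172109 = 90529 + 81580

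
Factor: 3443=11^1  *313^1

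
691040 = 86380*8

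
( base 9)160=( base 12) B3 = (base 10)135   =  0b10000111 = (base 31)4B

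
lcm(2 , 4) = 4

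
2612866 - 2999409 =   -  386543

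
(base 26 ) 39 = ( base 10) 87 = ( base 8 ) 127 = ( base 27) 36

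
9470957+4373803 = 13844760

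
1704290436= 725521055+978769381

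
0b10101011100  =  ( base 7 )4000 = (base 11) 1038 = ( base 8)2534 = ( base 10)1372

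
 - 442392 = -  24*18433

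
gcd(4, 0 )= 4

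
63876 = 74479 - 10603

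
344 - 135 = 209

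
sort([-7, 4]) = [ - 7 , 4]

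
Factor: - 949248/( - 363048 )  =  2^7*3^1*7^( - 1 )*103^1*2161^( - 1) = 39552/15127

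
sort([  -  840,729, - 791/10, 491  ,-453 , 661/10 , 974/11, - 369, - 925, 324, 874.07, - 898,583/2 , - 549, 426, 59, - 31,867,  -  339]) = [ - 925, - 898, - 840 ,-549, - 453,  -  369, - 339, - 791/10, - 31 , 59, 661/10, 974/11, 583/2,  324, 426, 491,729, 867,874.07]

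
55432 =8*6929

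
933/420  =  311/140=2.22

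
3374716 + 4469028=7843744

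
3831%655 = 556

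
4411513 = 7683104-3271591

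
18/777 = 6/259 = 0.02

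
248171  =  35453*7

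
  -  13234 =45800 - 59034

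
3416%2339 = 1077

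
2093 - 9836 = -7743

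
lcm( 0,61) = 0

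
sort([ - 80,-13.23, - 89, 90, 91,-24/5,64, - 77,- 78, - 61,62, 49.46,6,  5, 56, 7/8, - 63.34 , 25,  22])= [-89,-80, - 78, - 77, - 63.34, - 61,-13.23,-24/5,7/8,5, 6,22,  25, 49.46,56,62, 64, 90, 91]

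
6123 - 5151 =972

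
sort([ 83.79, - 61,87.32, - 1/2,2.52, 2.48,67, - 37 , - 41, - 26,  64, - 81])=[ - 81, - 61 , - 41, - 37,-26, - 1/2,2.48,2.52,64 , 67,83.79,87.32] 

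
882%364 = 154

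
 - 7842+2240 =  - 5602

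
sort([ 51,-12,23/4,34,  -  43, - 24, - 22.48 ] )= [ - 43, - 24 , - 22.48,  -  12,23/4,34,51]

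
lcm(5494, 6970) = 466990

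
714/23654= 357/11827 = 0.03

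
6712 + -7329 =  - 617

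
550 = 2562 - 2012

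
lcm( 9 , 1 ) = 9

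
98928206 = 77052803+21875403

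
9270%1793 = 305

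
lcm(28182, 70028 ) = 2310924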